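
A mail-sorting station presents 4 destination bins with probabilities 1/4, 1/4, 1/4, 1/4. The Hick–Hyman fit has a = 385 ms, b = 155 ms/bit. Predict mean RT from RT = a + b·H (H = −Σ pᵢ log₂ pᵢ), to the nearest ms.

695 ms

Each term −pᵢ log₂ pᵢ: 0.25·2 + 0.25·2 + 0.25·2 + 0.25·2; summed, H = 2.000 bits.
Mean RT = a + bH = 385 + 155·2.000 = 695.00 ms.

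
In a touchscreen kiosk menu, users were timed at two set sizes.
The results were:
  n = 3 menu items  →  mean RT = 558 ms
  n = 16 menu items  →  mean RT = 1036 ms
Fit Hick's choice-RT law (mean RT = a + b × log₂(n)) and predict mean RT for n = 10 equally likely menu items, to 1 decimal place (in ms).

901.8 ms

With log₂ n on the abscissa the relation is linear; from the two conditions:
  b = (1036 − 558) / (log₂ 16 − log₂ 3) = 478 / (4 − 1.5850) = 197.927 ms/bit
  a = 558 − 197.927 × 1.5850 = 244.294 ms
Then RT(10) = 244.294 + 197.927 × log₂ 10 = 244.294 + 197.927 × 3.3219 ≈ 901.792 ms.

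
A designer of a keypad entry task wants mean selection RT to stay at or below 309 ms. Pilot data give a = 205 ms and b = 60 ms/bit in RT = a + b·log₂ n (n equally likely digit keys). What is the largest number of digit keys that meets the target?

60·log₂ n ≤ 309 − 205 = 104, giving log₂ n ≤ 1.7333 and n ≤ 3.325. The largest whole number is 3.

3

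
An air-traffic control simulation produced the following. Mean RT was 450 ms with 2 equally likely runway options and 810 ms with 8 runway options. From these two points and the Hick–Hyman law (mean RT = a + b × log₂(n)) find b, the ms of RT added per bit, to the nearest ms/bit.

The slope on a log₂ axis is (810 − 450) / (3 − 1) = 180 ms/bit.

180 ms/bit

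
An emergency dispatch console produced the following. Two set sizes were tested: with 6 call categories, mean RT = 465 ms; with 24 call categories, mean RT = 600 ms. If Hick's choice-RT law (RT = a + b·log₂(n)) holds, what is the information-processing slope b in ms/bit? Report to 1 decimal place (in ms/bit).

The slope on a log₂ axis is (600 − 465) / (4.5850 − 2.5850) = 67.500 ms/bit.

67.5 ms/bit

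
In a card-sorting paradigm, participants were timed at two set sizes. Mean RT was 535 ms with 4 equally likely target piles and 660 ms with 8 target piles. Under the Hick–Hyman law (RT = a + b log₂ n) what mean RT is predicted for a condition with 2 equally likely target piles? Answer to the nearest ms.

RT is linear in log₂ n, so two points fix the line:
  b = (660 − 535) / (log₂ 8 − log₂ 4) = 125 / (3 − 2) = 125 ms/bit
  a = 535 − 125 × 2 = 285 ms
Then RT(2) = 285 + 125 × log₂ 2 = 285 + 125 × 1 ≈ 410.000 ms.

410 ms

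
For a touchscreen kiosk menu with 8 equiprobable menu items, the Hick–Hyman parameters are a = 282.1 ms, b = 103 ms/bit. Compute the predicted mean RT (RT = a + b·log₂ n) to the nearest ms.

log₂(8) = 3 bits, so RT = 282.1 + 103 × 3 ≈ 591.100 ms.

591 ms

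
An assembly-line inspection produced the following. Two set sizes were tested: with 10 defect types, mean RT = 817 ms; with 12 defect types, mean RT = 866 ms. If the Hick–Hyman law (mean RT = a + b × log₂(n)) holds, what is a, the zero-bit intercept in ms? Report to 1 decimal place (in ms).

Slope: b = (866 − 817) / (log₂ 12 − log₂ 10) = 49/0.2630 = 186.287 ms/bit.
Intercept: a = 817 − 186.287·log₂(10) = 198.167 ms.

198.2 ms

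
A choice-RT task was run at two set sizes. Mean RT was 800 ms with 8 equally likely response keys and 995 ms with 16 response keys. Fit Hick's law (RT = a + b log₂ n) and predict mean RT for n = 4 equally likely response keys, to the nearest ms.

605 ms

Fit slope and intercept:
  b = (995 − 800) / (log₂ 16 − log₂ 8) = 195 / (4 − 3) = 195 ms/bit
  a = 800 − 195 × 3 = 215 ms
Then RT(4) = 215 + 195 × log₂ 4 = 215 + 195 × 2 ≈ 605.000 ms.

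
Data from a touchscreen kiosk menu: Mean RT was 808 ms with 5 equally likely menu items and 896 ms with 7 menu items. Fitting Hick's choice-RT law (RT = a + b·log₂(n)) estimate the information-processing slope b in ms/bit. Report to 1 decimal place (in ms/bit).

181.3 ms/bit

Slope: b = (896 − 808) / (log₂ 7 − log₂ 5) = 88/0.4854 = 181.284 ms/bit.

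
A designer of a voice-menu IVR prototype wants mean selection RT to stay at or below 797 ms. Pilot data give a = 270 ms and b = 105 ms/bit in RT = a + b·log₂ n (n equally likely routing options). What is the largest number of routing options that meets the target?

105·log₂ n ≤ 797 − 270 = 527, giving log₂ n ≤ 5.0190 and n ≤ 32.425. The largest whole number is 32.

32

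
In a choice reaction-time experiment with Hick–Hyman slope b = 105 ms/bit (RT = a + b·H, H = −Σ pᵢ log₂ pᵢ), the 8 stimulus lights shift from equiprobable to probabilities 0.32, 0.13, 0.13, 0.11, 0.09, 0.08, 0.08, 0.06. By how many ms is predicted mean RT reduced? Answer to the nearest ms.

The RT saving is b·ΔH. Equiprobable H₀ = log₂(8) = 3.0000 bits; with the given probabilities H = 2.7808 bits.
b·(H₀ − H) = 105 × (3.0000 − 2.7808) = 23.01 ms.

23 ms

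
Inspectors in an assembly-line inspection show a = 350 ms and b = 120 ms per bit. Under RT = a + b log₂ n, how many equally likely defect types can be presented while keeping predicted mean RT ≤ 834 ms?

16

120·log₂ n ≤ 834 − 350 = 484, giving log₂ n ≤ 4.0333 and n ≤ 16.374. The largest whole number is 16.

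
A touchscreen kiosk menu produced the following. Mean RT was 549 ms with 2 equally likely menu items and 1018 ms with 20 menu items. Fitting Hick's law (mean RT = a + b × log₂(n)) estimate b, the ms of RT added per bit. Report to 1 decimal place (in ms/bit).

141.2 ms/bit

Slope: b = (1018 − 549) / (log₂ 20 − log₂ 2) = 469/3.3219 = 141.183 ms/bit.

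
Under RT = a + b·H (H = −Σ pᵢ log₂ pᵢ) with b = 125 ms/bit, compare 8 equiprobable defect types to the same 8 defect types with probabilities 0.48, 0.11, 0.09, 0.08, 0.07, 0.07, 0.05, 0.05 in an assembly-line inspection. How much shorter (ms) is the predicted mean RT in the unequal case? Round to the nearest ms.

Equiprobable entropy H₀ = log₂ 8 = 3.0000 bits.
Skewed entropy H = −Σ pᵢ log₂ pᵢ = 2.4320 bits.
ΔRT = b·(H₀ − H) = 125 × 0.5680 = 71.00 ms.

71 ms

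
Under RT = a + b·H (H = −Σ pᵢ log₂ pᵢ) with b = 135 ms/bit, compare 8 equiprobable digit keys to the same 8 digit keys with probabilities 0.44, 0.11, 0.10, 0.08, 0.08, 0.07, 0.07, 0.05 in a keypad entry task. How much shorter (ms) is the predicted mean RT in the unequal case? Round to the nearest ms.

Equiprobable entropy H₀ = log₂ 8 = 3.0000 bits.
Skewed entropy H = −Σ pᵢ log₂ pᵢ = 2.5398 bits.
ΔRT = b·(H₀ − H) = 135 × 0.4602 = 62.12 ms.

62 ms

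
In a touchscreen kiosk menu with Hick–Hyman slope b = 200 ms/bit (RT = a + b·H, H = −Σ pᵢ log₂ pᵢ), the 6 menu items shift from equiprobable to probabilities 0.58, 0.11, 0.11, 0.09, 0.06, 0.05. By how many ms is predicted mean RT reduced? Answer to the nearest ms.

131 ms

Equiprobable entropy H₀ = log₂ 6 = 2.5850 bits.
Skewed entropy H = −Σ pᵢ log₂ pᵢ = 1.9287 bits.
ΔRT = b·(H₀ − H) = 200 × 0.6563 = 131.26 ms.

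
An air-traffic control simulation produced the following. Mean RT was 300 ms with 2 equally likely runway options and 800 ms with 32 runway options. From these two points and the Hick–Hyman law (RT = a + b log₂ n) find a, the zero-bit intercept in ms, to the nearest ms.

175 ms

b = (RT₂ − RT₁)/(log₂ n₂ − log₂ n₁) = (800 − 300)/(5 − 1) = 125 ms/bit.
a = RT₁ − b·log₂ n₁ = 300 − 125 × 1 = 175.000 ms.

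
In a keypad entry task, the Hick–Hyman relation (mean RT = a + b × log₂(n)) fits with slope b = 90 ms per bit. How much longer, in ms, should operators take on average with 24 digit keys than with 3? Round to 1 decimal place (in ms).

270.0 ms

Only the slope matters, since a is common to both: ΔRT = b·log₂(n₂/n₁).
log₂(24) − log₂(3) = log₂(24/3) = log₂(8) = 3.
ΔRT = 90 × 3.0000 = 270.000 ms.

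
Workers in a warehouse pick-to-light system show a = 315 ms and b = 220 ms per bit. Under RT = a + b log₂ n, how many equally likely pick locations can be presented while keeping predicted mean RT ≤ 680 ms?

220·log₂ n ≤ 680 − 315 = 365, giving log₂ n ≤ 1.6591 and n ≤ 3.158. The largest whole number is 3.

3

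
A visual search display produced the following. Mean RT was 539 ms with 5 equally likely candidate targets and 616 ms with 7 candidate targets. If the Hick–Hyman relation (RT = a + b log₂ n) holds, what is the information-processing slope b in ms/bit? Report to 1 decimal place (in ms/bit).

The slope on a log₂ axis is (616 − 539) / (2.8074 − 2.3219) = 158.623 ms/bit.

158.6 ms/bit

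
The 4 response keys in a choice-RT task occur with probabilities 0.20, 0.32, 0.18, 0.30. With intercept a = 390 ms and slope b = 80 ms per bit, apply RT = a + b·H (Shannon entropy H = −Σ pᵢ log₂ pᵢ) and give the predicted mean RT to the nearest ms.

Entropy contributions −pᵢ log₂ pᵢ: 0.4644, 0.5260, 0.4453, 0.5211; sum H = 1.9568 bits.
RT = a + bH = 390 + 80·1.9568 = 546.55 ms.

547 ms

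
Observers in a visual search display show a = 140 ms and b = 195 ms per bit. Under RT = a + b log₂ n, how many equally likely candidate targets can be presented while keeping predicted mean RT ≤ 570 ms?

4

Information budget: (570 − 140)/195 = 2.2051 bits, so n ≤ 2^2.2051 = 4.611 → at most 4.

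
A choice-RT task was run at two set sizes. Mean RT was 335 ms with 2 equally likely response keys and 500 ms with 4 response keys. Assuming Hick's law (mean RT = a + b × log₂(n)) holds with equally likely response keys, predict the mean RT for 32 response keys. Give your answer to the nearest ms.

995 ms

RT is linear in log₂ n, so two points fix the line:
  b = (500 − 335) / (log₂ 4 − log₂ 2) = 165 / (2 − 1) = 165 ms/bit
  a = 335 − 165 × 1 = 170 ms
Then RT(32) = 170 + 165 × log₂ 32 = 170 + 165 × 5 ≈ 995.000 ms.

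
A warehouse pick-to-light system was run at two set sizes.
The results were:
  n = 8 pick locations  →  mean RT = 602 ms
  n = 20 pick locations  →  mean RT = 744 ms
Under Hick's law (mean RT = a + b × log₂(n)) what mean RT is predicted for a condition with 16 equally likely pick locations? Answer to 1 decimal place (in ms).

With log₂ n on the abscissa the relation is linear; from the two conditions:
  b = (744 − 602) / (log₂ 20 − log₂ 8) = 142 / (4.3219 − 3) = 107.419 ms/bit
  a = 602 − 107.419 × 3 = 279.743 ms
Then RT(16) = 279.743 + 107.419 × log₂ 16 = 279.743 + 107.419 × 4 ≈ 709.419 ms.

709.4 ms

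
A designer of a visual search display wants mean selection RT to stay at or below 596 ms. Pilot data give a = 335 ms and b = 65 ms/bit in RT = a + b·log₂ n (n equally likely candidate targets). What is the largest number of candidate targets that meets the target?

16

Set 335 + 65·log₂ n ≤ 596 → log₂ n ≤ (596 − 335)/65 = 4.0154.
So n ≤ 2^4.0154 = 16.172; the largest integer n is 16.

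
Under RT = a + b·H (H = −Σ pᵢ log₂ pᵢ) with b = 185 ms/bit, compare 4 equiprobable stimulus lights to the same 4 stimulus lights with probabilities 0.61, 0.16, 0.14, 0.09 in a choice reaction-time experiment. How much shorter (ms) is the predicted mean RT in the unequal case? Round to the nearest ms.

80 ms

Equiprobable entropy H₀ = log₂ 4 = 2.0000 bits.
Skewed entropy H = −Σ pᵢ log₂ pᵢ = 1.5678 bits.
ΔRT = b·(H₀ − H) = 185 × 0.4322 = 79.96 ms.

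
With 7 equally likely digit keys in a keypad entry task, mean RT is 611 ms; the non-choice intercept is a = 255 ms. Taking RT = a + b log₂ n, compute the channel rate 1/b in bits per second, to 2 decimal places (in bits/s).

7.89 bits/s

b = (611 − 255)/log₂ 7 = 356/2.8074 = 126.810 ms per bit = 0.12681 s/bit; the reciprocal is 7.886 bits/s.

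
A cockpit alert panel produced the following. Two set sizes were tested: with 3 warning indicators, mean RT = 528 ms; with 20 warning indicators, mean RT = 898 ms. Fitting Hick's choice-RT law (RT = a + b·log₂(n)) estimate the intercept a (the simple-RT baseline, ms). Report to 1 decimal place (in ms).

b = (RT₂ − RT₁)/(log₂ n₂ − log₂ n₁) = (898 − 528)/(4.3219 − 1.5850) = 135.186 ms/bit.
Intercept: a = 528 − 135.186·log₂(3) = 313.735 ms.

313.7 ms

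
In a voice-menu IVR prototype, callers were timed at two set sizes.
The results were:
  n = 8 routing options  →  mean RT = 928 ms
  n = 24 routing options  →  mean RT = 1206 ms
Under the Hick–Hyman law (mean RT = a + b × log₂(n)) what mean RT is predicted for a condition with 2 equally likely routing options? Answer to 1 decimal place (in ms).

Solve the two-equation system in a and b:
  b = (1206 − 928) / (log₂ 24 − log₂ 8) = 278 / (4.5850 − 3) = 175.398 ms/bit
  a = 928 − 175.398 × 3 = 401.805 ms
Then RT(2) = 401.805 + 175.398 × log₂ 2 = 401.805 + 175.398 × 1 ≈ 577.203 ms.

577.2 ms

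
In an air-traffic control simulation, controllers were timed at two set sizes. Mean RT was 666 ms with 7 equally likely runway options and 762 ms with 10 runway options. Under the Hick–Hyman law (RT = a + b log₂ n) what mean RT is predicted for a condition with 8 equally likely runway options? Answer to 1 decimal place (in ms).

701.9 ms

Fit slope and intercept:
  b = (762 − 666) / (log₂ 10 − log₂ 7) = 96 / (3.3219 − 2.8074) = 186.562 ms/bit
  a = 666 − 186.562 × 2.8074 = 142.253 ms
Then RT(8) = 142.253 + 186.562 × log₂ 8 = 142.253 + 186.562 × 3 ≈ 701.940 ms.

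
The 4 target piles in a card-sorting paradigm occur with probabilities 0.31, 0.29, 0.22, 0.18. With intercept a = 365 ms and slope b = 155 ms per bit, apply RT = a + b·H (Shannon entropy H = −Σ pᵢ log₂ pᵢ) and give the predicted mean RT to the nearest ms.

Entropy contributions −pᵢ log₂ pᵢ: 0.5238, 0.5179, 0.4806, 0.4453; sum H = 1.9676 bits.
RT = a + bH = 365 + 155·1.9676 = 669.97 ms.

670 ms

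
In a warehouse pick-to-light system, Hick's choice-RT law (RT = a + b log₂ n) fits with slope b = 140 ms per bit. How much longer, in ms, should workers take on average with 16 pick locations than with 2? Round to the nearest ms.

420 ms

Only the slope matters, since a is common to both: ΔRT = b·log₂(n₂/n₁).
log₂(16) − log₂(2) = log₂(16/2) = log₂(8) = 3.
ΔRT = 140 × 3.0000 = 420.000 ms.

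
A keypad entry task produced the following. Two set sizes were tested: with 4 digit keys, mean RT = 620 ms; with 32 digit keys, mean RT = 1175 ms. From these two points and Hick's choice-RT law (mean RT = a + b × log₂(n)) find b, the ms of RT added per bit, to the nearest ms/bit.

Slope: b = (1175 − 620) / (log₂ 32 − log₂ 4) = 555/3.0000 = 185 ms/bit.

185 ms/bit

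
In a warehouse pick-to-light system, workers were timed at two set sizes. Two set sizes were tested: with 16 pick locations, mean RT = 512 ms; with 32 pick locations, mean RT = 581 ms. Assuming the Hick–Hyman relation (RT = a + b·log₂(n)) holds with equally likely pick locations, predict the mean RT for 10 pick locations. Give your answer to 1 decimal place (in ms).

465.2 ms

Solve the two-equation system in a and b:
  b = (581 − 512) / (log₂ 32 − log₂ 16) = 69 / (5 − 4) = 69.000 ms/bit
  a = 512 − 69.000 × 4 = 236.000 ms
Then RT(10) = 236.000 + 69.000 × log₂ 10 = 236.000 + 69.000 × 3.3219 ≈ 465.213 ms.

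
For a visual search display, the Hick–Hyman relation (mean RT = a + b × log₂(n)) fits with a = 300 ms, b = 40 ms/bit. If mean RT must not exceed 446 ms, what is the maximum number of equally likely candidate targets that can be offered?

12

Information budget: (446 − 300)/40 = 3.6500 bits, so n ≤ 2^3.6500 = 12.553 → at most 12.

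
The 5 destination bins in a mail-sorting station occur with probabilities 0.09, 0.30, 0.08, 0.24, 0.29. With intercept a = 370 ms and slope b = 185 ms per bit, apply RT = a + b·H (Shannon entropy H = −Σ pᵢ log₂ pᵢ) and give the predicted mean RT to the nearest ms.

Entropy contributions −pᵢ log₂ pᵢ: 0.3127, 0.5211, 0.2915, 0.4941, 0.5179; sum H = 2.1373 bits.
RT = a + bH = 370 + 185·2.1373 = 765.40 ms.

765 ms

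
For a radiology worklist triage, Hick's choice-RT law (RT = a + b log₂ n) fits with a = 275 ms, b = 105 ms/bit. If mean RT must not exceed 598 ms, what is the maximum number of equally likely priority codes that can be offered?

105·log₂ n ≤ 598 − 275 = 323, giving log₂ n ≤ 3.0762 and n ≤ 8.434. The largest whole number is 8.

8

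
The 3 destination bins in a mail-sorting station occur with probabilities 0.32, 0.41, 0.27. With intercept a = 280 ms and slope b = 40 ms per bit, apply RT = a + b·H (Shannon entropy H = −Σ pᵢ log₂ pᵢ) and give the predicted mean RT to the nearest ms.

343 ms

H = 0.32·log₂(1/0.32) + 0.41·log₂(1/0.41) + 0.27·log₂(1/0.27) = 1.5634 bits.
RT = 280 + 40 × 1.5634 = 342.54 ms.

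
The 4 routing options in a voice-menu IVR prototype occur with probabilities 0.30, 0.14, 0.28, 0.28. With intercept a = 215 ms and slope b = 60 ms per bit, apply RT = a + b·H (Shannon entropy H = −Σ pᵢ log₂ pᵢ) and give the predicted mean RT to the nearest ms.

Entropy contributions −pᵢ log₂ pᵢ: 0.5211, 0.3971, 0.5142, 0.5142; sum H = 1.9466 bits.
RT = a + bH = 215 + 60·1.9466 = 331.80 ms.

332 ms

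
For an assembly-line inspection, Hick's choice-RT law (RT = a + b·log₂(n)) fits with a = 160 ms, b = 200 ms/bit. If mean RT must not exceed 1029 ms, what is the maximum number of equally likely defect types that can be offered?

20

200·log₂ n ≤ 1029 − 160 = 869, giving log₂ n ≤ 4.3450 and n ≤ 20.322. The largest whole number is 20.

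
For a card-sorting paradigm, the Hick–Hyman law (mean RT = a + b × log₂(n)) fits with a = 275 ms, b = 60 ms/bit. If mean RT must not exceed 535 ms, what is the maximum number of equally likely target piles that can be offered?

60·log₂ n ≤ 535 − 275 = 260, giving log₂ n ≤ 4.3333 and n ≤ 20.159. The largest whole number is 20.

20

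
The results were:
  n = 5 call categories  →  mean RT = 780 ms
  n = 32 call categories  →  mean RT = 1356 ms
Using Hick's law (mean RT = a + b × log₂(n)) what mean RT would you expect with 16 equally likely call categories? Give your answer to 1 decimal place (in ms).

1140.9 ms

With log₂ n on the abscissa the relation is linear; from the two conditions:
  b = (1356 − 780) / (log₂ 32 − log₂ 5) = 576 / (5 − 2.3219) = 215.080 ms/bit
  a = 780 − 215.080 × 2.3219 = 280.599 ms
Then RT(16) = 280.599 + 215.080 × log₂ 16 = 280.599 + 215.080 × 4 ≈ 1140.920 ms.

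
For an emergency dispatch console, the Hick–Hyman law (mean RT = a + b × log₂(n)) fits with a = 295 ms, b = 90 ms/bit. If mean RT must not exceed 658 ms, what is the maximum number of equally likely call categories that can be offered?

16

90·log₂ n ≤ 658 − 295 = 363, giving log₂ n ≤ 4.0333 and n ≤ 16.374. The largest whole number is 16.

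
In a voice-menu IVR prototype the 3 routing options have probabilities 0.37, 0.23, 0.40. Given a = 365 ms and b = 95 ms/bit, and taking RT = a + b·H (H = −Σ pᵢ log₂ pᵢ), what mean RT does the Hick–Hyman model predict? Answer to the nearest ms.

512 ms

H = 0.37·log₂(1/0.37) + 0.23·log₂(1/0.23) + 0.40·log₂(1/0.40) = 1.5472 bits.
RT = 365 + 95 × 1.5472 = 511.98 ms.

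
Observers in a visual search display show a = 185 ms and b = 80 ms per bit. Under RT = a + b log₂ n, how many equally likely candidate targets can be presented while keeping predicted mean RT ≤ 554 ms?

24

Set 185 + 80·log₂ n ≤ 554 → log₂ n ≤ (554 − 185)/80 = 4.6125.
So n ≤ 2^4.6125 = 24.463; the largest integer n is 24.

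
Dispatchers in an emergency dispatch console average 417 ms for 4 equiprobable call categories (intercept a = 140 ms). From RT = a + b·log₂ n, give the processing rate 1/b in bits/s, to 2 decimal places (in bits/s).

Choice component = 417 − 140 = 277 ms over log₂(4) = 2 bits.
b = 277 / 2 = 138.500 ms/bit, so 1/b = 7.220 bits/s.

7.22 bits/s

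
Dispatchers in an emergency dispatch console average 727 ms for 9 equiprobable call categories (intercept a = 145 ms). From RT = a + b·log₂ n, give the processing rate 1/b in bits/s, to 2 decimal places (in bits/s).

5.45 bits/s

Choice component = 727 − 145 = 582 ms over log₂(9) = 3.1699 bits.
b = 582 / 3.1699 = 183.601 ms/bit, so 1/b = 5.447 bits/s.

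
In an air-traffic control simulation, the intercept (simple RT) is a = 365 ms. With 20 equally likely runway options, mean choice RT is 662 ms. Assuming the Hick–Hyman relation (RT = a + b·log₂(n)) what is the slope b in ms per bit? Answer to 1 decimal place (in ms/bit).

log₂(20) = 4.3219 bits.
b = (RT − a)/log₂ n = (662 − 365) / 4.3219 = 68.719 ms/bit.

68.7 ms/bit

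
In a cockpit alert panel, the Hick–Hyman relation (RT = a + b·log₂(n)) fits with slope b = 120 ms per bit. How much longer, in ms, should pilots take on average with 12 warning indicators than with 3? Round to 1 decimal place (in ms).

The intercept a cancels: ΔRT = b·(log₂ n₂ − log₂ n₁) = b·log₂(n₂/n₁).
log₂(12) − log₂(3) = log₂(12/3) = log₂(4) = 2.
ΔRT = 120 × 2.0000 = 240.000 ms.

240.0 ms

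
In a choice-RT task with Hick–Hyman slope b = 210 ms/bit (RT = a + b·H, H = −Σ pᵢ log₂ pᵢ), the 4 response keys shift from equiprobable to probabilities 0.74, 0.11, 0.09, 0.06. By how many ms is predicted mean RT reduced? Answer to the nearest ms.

Equiprobable entropy H₀ = log₂ 4 = 2.0000 bits.
Skewed entropy H = −Σ pᵢ log₂ pᵢ = 1.2279 bits.
ΔRT = b·(H₀ − H) = 210 × 0.7721 = 162.13 ms.

162 ms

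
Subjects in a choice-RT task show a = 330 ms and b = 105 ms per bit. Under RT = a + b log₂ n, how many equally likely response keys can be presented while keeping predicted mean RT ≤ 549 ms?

105·log₂ n ≤ 549 − 330 = 219, giving log₂ n ≤ 2.0857 and n ≤ 4.245. The largest whole number is 4.

4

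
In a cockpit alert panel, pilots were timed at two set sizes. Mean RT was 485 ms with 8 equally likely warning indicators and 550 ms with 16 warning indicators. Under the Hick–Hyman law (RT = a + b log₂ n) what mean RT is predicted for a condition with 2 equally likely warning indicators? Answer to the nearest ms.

With log₂ n on the abscissa the relation is linear; from the two conditions:
  b = (550 − 485) / (log₂ 16 − log₂ 8) = 65 / (4 − 3) = 65 ms/bit
  a = 485 − 65 × 3 = 290 ms
Then RT(2) = 290 + 65 × log₂ 2 = 290 + 65 × 1 ≈ 355.000 ms.

355 ms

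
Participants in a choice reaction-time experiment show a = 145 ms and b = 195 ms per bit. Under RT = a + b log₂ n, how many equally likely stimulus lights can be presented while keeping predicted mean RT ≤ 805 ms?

Information budget: (805 − 145)/195 = 3.3846 bits, so n ≤ 2^3.3846 = 10.444 → at most 10.

10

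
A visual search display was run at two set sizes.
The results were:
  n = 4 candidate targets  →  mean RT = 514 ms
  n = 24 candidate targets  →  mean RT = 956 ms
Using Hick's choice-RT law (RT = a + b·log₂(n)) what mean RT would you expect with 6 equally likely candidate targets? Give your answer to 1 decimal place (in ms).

614.0 ms

With log₂ n on the abscissa the relation is linear; from the two conditions:
  b = (956 − 514) / (log₂ 24 − log₂ 4) = 442 / (4.5850 − 2) = 170.989 ms/bit
  a = 514 − 170.989 × 2 = 172.022 ms
Then RT(6) = 172.022 + 170.989 × log₂ 6 = 172.022 + 170.989 × 2.5850 ≈ 614.022 ms.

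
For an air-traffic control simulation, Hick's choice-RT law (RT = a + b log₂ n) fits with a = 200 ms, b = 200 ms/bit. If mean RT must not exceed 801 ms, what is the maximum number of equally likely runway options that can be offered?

200·log₂ n ≤ 801 − 200 = 601, giving log₂ n ≤ 3.0050 and n ≤ 8.028. The largest whole number is 8.

8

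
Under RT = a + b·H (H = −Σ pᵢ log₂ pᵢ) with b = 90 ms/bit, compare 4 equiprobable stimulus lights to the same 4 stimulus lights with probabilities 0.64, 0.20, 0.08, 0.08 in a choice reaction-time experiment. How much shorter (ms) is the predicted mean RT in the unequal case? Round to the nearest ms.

49 ms

Equiprobable entropy H₀ = log₂ 4 = 2.0000 bits.
Skewed entropy H = −Σ pᵢ log₂ pᵢ = 1.4595 bits.
ΔRT = b·(H₀ − H) = 90 × 0.5405 = 48.65 ms.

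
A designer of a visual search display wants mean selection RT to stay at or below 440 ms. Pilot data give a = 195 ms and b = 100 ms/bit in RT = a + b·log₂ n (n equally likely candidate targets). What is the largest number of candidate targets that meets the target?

5

Information budget: (440 − 195)/100 = 2.4500 bits, so n ≤ 2^2.4500 = 5.464 → at most 5.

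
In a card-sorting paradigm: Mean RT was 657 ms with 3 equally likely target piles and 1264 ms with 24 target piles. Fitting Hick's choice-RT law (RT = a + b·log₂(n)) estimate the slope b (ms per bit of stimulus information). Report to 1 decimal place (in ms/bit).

202.3 ms/bit

Slope: b = (1264 − 657) / (log₂ 24 − log₂ 3) = 607/3.0000 = 202.333 ms/bit.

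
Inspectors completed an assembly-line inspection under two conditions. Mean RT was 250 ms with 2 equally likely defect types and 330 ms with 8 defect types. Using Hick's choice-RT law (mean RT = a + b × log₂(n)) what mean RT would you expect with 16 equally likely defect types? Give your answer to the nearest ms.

370 ms

With log₂ n on the abscissa the relation is linear; from the two conditions:
  b = (330 − 250) / (log₂ 8 − log₂ 2) = 80 / (3 − 1) = 40 ms/bit
  a = 250 − 40 × 1 = 210 ms
Then RT(16) = 210 + 40 × log₂ 16 = 210 + 40 × 4 ≈ 370.000 ms.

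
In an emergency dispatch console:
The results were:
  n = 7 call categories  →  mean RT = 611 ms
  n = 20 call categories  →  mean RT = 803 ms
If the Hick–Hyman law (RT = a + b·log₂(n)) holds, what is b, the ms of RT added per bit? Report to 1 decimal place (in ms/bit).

Slope: b = (803 − 611) / (log₂ 20 − log₂ 7) = 192/1.5146 = 126.768 ms/bit.

126.8 ms/bit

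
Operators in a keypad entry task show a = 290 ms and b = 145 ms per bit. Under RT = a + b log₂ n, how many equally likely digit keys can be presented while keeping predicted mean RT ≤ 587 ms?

4

145·log₂ n ≤ 587 − 290 = 297, giving log₂ n ≤ 2.0483 and n ≤ 4.136. The largest whole number is 4.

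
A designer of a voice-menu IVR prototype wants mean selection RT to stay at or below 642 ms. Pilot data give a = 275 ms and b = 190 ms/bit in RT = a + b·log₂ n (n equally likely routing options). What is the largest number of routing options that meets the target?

3

190·log₂ n ≤ 642 − 275 = 367, giving log₂ n ≤ 1.9316 and n ≤ 3.815. The largest whole number is 3.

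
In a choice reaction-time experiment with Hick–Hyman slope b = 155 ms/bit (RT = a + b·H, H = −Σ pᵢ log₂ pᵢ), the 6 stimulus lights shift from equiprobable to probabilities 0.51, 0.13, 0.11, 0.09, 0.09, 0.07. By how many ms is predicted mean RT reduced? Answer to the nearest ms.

72 ms

Equiprobable entropy H₀ = log₂ 6 = 2.5850 bits.
Skewed entropy H = −Σ pᵢ log₂ pᵢ = 2.1222 bits.
ΔRT = b·(H₀ − H) = 155 × 0.4627 = 71.72 ms.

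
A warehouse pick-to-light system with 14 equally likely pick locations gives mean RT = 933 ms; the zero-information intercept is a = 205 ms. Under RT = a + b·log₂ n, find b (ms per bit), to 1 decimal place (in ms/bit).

191.2 ms/bit

b = (933 − 205) / log₂(14) = 728 / 3.8074 = 191.209 ms/bit.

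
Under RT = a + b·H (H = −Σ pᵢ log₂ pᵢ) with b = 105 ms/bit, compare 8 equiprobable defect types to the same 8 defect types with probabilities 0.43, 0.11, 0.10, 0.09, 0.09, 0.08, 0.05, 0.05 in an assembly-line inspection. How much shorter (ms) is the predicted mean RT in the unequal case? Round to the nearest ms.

Equiprobable entropy H₀ = log₂ 8 = 3.0000 bits.
Skewed entropy H = −Σ pᵢ log₂ pᵢ = 2.5551 bits.
ΔRT = b·(H₀ − H) = 105 × 0.4449 = 46.72 ms.

47 ms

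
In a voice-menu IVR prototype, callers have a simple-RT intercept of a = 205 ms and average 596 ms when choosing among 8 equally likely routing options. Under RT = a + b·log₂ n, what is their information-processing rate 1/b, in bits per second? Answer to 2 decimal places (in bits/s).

7.67 bits/s

Choice component = 596 − 205 = 391 ms over log₂(8) = 3 bits.
b = 391 / 3 = 130.333 ms/bit, so 1/b = 7.673 bits/s.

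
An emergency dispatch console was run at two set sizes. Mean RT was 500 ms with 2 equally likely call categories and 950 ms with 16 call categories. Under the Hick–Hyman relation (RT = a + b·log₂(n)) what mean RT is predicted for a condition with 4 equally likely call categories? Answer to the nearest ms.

RT is linear in log₂ n, so two points fix the line:
  b = (950 − 500) / (log₂ 16 − log₂ 2) = 450 / (4 − 1) = 150 ms/bit
  a = 500 − 150 × 1 = 350 ms
Then RT(4) = 350 + 150 × log₂ 4 = 350 + 150 × 2 ≈ 650.000 ms.

650 ms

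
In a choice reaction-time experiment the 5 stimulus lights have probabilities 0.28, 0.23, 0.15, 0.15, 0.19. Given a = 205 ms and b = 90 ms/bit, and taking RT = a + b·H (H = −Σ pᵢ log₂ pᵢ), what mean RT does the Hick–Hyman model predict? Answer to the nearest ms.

Entropy contributions −pᵢ log₂ pᵢ: 0.5142, 0.4877, 0.4105, 0.4105, 0.4552; sum H = 2.2782 bits.
RT = a + bH = 205 + 90·2.2782 = 410.04 ms.

410 ms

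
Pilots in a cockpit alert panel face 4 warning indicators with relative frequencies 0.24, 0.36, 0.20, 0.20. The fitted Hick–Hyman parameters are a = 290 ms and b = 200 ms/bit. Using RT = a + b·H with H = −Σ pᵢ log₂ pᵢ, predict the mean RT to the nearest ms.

681 ms

Entropy contributions −pᵢ log₂ pᵢ: 0.4941, 0.5306, 0.4644, 0.4644; sum H = 1.9535 bits.
RT = a + bH = 290 + 200·1.9535 = 680.70 ms.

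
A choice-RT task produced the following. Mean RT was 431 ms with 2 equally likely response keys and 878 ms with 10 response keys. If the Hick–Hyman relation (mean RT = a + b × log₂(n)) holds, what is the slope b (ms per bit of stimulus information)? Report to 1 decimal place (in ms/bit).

192.5 ms/bit

Slope: b = (878 − 431) / (log₂ 10 − log₂ 2) = 447/2.3219 = 192.512 ms/bit.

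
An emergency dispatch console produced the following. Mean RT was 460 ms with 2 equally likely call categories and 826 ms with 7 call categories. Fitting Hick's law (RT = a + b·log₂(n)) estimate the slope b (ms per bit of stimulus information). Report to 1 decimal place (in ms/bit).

Slope: b = (826 − 460) / (log₂ 7 − log₂ 2) = 366/1.8074 = 202.506 ms/bit.

202.5 ms/bit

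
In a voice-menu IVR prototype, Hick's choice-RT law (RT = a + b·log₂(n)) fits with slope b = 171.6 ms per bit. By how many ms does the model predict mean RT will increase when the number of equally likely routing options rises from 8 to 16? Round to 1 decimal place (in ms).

Only the slope matters, since a is common to both: ΔRT = b·log₂(n₂/n₁).
log₂(16) − log₂(8) = log₂(16/8) = log₂(2) = 1.
ΔRT = 171.6 × 1.0000 = 171.600 ms.

171.6 ms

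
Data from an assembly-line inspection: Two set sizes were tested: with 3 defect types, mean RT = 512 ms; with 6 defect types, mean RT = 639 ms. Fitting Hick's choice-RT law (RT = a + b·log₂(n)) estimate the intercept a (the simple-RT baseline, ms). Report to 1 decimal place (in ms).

310.7 ms

Slope: b = (639 − 512) / (log₂ 6 − log₂ 3) = 127/1.0000 = 127.000 ms/bit.
Intercept: a = 512 − 127.000·log₂(3) = 310.710 ms.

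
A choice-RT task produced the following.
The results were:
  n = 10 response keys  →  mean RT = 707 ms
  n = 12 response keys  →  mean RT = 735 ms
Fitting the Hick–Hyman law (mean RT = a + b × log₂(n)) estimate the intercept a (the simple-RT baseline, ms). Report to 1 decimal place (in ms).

b = (RT₂ − RT₁)/(log₂ n₂ − log₂ n₁) = (735 − 707)/(3.5850 − 3.3219) = 106.450 ms/bit.
a = RT₁ − b·log₂ n₁ = 707 − 106.450 × 3.3219 = 353.381 ms.

353.4 ms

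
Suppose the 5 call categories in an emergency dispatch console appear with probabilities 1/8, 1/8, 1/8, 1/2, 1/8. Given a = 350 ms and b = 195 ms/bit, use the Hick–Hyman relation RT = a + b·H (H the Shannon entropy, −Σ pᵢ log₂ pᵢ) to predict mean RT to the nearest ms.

Each term −pᵢ log₂ pᵢ: 0.125·3 + 0.125·3 + 0.125·3 + 0.5·1 + 0.125·3; summed, H = 2.000 bits.
Mean RT = a + bH = 350 + 195·2.000 = 740.00 ms.

740 ms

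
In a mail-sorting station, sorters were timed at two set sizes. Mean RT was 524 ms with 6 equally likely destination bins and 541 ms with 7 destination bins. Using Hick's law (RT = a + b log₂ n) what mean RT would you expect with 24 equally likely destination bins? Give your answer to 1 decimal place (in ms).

676.9 ms

RT is linear in log₂ n, so two points fix the line:
  b = (541 − 524) / (log₂ 7 − log₂ 6) = 17 / (2.8074 − 2.5850) = 76.441 ms/bit
  a = 524 − 76.441 × 2.5850 = 326.402 ms
Then RT(24) = 326.402 + 76.441 × log₂ 24 = 326.402 + 76.441 × 4.5850 ≈ 676.883 ms.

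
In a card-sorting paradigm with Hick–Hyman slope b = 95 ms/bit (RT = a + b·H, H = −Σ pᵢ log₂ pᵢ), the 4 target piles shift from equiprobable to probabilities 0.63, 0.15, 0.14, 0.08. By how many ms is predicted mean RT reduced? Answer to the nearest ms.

The RT saving is b·ΔH. Equiprobable H₀ = log₂(4) = 2.0000 bits; with the given probabilities H = 1.5191 bits.
b·(H₀ − H) = 95 × (2.0000 − 1.5191) = 45.68 ms.

46 ms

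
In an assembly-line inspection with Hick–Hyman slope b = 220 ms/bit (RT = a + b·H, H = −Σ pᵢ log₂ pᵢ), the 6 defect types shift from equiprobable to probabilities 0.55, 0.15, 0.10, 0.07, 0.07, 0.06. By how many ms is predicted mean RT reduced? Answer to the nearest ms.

129 ms

The RT saving is b·ΔH. Equiprobable H₀ = log₂(6) = 2.5850 bits; with the given probabilities H = 1.9978 bits.
b·(H₀ − H) = 220 × (2.5850 − 1.9978) = 129.19 ms.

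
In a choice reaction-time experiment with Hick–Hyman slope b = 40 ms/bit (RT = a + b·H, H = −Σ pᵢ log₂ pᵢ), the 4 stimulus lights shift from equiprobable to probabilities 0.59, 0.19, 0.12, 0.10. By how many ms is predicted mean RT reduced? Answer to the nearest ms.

16 ms

Equiprobable entropy H₀ = log₂ 4 = 2.0000 bits.
Skewed entropy H = −Σ pᵢ log₂ pᵢ = 1.6036 bits.
ΔRT = b·(H₀ − H) = 40 × 0.3964 = 15.86 ms.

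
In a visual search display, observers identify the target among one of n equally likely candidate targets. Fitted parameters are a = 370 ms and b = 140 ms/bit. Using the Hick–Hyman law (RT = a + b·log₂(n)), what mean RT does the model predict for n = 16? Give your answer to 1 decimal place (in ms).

log₂(16) = 4 bits, so RT = 370 + 140 × 4 ≈ 930.000 ms.

930.0 ms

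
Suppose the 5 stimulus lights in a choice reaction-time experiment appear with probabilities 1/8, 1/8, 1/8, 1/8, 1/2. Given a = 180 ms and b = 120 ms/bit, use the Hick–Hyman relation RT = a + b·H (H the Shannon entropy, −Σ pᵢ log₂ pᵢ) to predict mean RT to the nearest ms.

420 ms

Each term −pᵢ log₂ pᵢ: 0.125·3 + 0.125·3 + 0.125·3 + 0.125·3 + 0.5·1; summed, H = 2.000 bits.
Mean RT = a + bH = 180 + 120·2.000 = 420.00 ms.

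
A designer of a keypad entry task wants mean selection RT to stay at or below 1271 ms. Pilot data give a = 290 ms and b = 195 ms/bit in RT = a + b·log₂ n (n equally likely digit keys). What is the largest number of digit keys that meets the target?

32

Set 290 + 195·log₂ n ≤ 1271 → log₂ n ≤ (1271 − 290)/195 = 5.0308.
So n ≤ 2^5.0308 = 32.690; the largest integer n is 32.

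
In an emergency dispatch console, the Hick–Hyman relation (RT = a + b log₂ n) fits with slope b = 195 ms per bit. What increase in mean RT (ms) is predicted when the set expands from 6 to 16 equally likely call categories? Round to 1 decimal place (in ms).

ΔRT = (a + b log₂ n₂) − (a + b log₂ n₁) = b·(log₂ n₂ − log₂ n₁).
log₂(16) − log₂(6) = 4 − 2.5850 = 1.4150.
ΔRT = 195 × 1.4150 = 275.932 ms.

275.9 ms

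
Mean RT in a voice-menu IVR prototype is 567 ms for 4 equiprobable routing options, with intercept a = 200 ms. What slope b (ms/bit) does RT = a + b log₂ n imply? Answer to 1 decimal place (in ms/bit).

183.5 ms/bit

log₂(4) = 2 bits.
b = (RT − a)/log₂ n = (567 − 200) / 2 = 183.500 ms/bit.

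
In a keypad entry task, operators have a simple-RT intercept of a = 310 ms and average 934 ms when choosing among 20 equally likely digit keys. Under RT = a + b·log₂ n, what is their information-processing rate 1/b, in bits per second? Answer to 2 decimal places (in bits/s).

6.93 bits/s

b = (934 − 310)/log₂ 20 = 624/4.3219 = 144.380 ms per bit = 0.14438 s/bit; the reciprocal is 6.926 bits/s.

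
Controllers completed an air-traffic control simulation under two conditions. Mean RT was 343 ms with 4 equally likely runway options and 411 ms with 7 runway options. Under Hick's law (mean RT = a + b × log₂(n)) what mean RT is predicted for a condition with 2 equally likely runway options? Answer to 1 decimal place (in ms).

With log₂ n on the abscissa the relation is linear; from the two conditions:
  b = (411 − 343) / (log₂ 7 − log₂ 4) = 68 / (2.8074 − 2) = 84.226 ms/bit
  a = 343 − 84.226 × 2 = 174.549 ms
Then RT(2) = 174.549 + 84.226 × log₂ 2 = 174.549 + 84.226 × 1 ≈ 258.774 ms.

258.8 ms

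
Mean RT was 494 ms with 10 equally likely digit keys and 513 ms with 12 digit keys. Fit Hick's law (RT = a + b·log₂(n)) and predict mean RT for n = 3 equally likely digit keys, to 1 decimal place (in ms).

368.5 ms

Fit slope and intercept:
  b = (513 − 494) / (log₂ 12 − log₂ 10) = 19 / (3.5850 − 3.3219) = 72.234 ms/bit
  a = 494 − 72.234 × 3.3219 = 254.044 ms
Then RT(3) = 254.044 + 72.234 × log₂ 3 = 254.044 + 72.234 × 1.5850 ≈ 368.532 ms.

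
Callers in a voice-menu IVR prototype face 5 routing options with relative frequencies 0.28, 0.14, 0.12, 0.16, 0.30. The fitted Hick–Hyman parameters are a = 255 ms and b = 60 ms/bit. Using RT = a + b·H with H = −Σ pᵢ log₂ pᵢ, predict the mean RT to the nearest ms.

H = 0.28·log₂(1/0.28) + 0.14·log₂(1/0.14) + 0.12·log₂(1/0.12) + 0.16·log₂(1/0.16) + 0.30·log₂(1/0.30) = 2.2225 bits.
RT = 255 + 60 × 2.2225 = 388.35 ms.

388 ms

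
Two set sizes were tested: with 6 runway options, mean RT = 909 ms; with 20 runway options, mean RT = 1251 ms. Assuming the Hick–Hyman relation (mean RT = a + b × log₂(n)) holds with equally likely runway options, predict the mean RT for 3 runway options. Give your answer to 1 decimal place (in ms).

712.1 ms

With log₂ n on the abscissa the relation is linear; from the two conditions:
  b = (1251 − 909) / (log₂ 20 − log₂ 6) = 342 / (4.3219 − 2.5850) = 196.895 ms/bit
  a = 909 − 196.895 × 2.5850 = 400.034 ms
Then RT(3) = 400.034 + 196.895 × log₂ 3 = 400.034 + 196.895 × 1.5850 ≈ 712.105 ms.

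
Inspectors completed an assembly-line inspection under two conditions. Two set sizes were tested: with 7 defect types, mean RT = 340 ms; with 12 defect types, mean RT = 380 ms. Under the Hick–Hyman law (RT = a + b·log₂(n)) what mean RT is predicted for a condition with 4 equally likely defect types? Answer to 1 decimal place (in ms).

Solve the two-equation system in a and b:
  b = (380 − 340) / (log₂ 12 − log₂ 7) = 40 / (3.5850 − 2.8074) = 51.440 ms/bit
  a = 340 − 51.440 × 2.8074 = 195.590 ms
Then RT(4) = 195.590 + 51.440 × log₂ 4 = 195.590 + 51.440 × 2 ≈ 298.470 ms.

298.5 ms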